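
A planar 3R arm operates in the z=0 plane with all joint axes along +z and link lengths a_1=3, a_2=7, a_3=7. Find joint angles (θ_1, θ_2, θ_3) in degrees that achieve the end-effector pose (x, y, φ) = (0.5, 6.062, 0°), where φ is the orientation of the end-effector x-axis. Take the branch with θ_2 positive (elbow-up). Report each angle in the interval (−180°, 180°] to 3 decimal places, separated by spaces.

wrist centre = target − a_3·(cos φ, sin φ) = (-6.5000, 6.0620)
cos θ_2 = (78.9978−3²−7²)/(2·3·7) = 0.4999; θ_2 = 60.0034° (elbow-up)
β = atan2(6.0620,-6.5000) = 136.9969°; ψ = atan2(6.0624,6.4996) = 43.0065°
θ_1 = β − ψ = 93.9905°
θ_3 = φ − θ_1 − θ_2 = -153.9939° (wrapped to (-180°,180°])

93.990 60.003 -153.994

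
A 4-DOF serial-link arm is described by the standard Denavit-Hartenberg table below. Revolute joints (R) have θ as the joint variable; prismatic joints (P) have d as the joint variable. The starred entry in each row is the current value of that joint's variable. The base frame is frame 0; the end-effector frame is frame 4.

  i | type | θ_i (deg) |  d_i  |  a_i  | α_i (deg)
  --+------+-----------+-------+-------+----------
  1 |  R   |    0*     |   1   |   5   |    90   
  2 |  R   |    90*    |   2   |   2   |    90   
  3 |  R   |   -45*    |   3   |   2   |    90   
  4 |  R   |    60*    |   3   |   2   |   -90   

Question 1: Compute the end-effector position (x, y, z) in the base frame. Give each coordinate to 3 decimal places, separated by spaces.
9.732 2.243 3.000

after link 1: o_1 = (5.0000, 0.0000, 1.0000)
after link 2: o_2 = (5.0000, -2.0000, 3.0000)
after link 3: o_3 = (8.0000, -0.5858, 4.4142)
after link 4: o_4 = (9.7321, 2.2426, 3.0000)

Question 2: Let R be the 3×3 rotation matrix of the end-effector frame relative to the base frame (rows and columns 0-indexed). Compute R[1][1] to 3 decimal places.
-0.707

End-effector y-axis (col 1 of R) = (-0.0000,-0.7071,0.7071)
R[1][1] = -0.7071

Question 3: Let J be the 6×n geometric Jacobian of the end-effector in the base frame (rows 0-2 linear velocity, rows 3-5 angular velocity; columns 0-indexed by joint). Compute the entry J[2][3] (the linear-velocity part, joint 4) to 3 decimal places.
-1.225

axis z_3 = (0.0000,0.7071,-0.7071); lever o_n−o_3 = (1.7321,2.8284,-1.4142)
cross product → J_v[:, 3] = (1.0000,-1.2247,-1.2247)
J_ω[:, 3] = z_3
entry J[2][3] = -1.2247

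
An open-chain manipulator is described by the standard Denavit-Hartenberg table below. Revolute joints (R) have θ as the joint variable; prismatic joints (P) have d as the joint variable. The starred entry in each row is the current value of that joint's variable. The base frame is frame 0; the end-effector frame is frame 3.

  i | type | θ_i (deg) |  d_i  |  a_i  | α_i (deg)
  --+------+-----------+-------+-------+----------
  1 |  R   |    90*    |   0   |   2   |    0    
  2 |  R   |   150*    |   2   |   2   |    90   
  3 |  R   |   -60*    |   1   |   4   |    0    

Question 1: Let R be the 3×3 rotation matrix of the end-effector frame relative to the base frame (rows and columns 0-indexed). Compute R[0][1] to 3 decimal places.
End-effector y-axis (col 1 of R) = (-0.4330,-0.7500,0.5000)
R[0][1] = -0.4330

-0.433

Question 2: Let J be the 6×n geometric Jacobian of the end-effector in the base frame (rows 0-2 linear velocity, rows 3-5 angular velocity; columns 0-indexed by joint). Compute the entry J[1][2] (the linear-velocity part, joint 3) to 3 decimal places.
-3.000

axis z_2 = (-0.8660,0.5000,0.0000); lever o_n−o_2 = (-1.8660,-1.2321,-3.4641)
cross product → J_v[:, 2] = (-1.7321,-3.0000,2.0000)
J_ω[:, 2] = z_2
entry J[1][2] = -3.0000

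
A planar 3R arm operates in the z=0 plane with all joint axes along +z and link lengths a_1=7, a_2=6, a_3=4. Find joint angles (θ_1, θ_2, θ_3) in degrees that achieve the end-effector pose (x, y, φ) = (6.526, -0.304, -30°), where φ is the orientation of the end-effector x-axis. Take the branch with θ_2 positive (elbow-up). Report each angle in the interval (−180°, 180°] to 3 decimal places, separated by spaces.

wrist centre = target − a_3·(cos φ, sin φ) = (3.0619, 1.6960)
cos θ_2 = (12.2516−7²−6²)/(2·7·6) = -0.8661; θ_2 = 150.0030° (elbow-up)
β = atan2(1.6960,3.0619) = 28.9823°; ψ = atan2(2.9997,1.8037) = 58.9821°
θ_1 = β − ψ = -29.9999°
θ_3 = φ − θ_1 − θ_2 = -150.0032° (wrapped to (-180°,180°])

-30.000 150.003 -150.003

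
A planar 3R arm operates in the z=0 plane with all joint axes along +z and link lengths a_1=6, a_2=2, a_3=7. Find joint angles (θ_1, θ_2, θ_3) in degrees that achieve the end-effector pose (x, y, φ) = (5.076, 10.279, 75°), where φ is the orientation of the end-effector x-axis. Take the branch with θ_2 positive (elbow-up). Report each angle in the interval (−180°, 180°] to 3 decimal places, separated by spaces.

wrist centre = target − a_3·(cos φ, sin φ) = (3.2643, 3.5175)
cos θ_2 = (23.0284−6²−2²)/(2·6·2) = -0.7072; θ_2 = 135.0036° (elbow-up)
β = atan2(3.5175,3.2643) = 47.1386°; ψ = atan2(1.4141,4.5857) = 17.1386°
θ_1 = β − ψ = 30.0000°
θ_3 = φ − θ_1 − θ_2 = -90.0036° (wrapped to (-180°,180°])

30.000 135.004 -90.004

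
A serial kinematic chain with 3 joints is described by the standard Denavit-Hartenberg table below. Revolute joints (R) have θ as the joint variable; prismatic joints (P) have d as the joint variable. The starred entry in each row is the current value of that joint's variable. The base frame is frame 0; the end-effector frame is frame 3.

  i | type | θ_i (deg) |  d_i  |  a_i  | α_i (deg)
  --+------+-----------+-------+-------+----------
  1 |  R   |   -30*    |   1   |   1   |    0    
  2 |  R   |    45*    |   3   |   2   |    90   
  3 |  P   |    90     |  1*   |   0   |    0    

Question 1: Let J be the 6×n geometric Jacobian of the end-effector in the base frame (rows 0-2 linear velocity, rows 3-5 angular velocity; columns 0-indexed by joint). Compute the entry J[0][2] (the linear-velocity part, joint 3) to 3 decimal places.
0.259

prismatic axis z_2 = (0.2588,-0.9659,0.0000)
J_v[:, 2] = z_2; J_ω[:, 2] = (0,0,0)
entry J[0][2] = 0.2588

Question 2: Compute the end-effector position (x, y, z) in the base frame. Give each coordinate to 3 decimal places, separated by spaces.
3.057 -0.948 4.000

after link 1: o_1 = (0.8660, -0.5000, 1.0000)
after link 2: o_2 = (2.7979, 0.0176, 4.0000)
after link 3: o_3 = (3.0567, -0.9483, 4.0000)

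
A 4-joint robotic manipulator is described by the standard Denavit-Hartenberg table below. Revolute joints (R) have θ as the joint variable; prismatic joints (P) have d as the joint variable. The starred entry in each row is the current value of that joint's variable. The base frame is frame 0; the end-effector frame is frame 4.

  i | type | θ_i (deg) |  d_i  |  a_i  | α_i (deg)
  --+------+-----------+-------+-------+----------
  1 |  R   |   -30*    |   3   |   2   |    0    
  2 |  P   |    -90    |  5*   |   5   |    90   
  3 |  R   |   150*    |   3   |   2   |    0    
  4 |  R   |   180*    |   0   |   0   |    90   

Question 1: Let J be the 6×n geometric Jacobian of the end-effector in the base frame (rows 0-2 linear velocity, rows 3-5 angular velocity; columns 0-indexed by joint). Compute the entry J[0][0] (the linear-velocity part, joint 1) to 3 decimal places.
axis z_0 = ẑ; lever o_n−o_0 = (-2.5000,-2.3301,9.0000)
cross product → J_v[:, 0] = (2.3301,-2.5000,0.0000)
J_ω[:, 0] = z_0
entry J[0][0] = 2.3301

2.330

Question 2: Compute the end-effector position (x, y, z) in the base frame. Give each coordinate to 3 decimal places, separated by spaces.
after link 1: o_1 = (1.7321, -1.0000, 3.0000)
after link 2: o_2 = (-0.7679, -5.3301, 8.0000)
after link 3: o_3 = (-2.5000, -2.3301, 9.0000)
after link 4: o_4 = (-2.5000, -2.3301, 9.0000)

-2.500 -2.330 9.000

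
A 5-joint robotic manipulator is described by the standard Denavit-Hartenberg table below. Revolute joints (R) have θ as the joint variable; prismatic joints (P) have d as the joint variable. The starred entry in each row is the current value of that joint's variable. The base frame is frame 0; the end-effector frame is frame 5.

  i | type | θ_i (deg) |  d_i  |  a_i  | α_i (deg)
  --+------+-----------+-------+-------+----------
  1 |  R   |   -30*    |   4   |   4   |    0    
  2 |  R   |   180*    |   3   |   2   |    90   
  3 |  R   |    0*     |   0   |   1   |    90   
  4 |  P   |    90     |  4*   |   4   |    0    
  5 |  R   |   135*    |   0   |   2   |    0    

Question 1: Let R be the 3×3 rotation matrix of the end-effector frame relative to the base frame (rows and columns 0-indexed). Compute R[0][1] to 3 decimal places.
-0.966

End-effector y-axis (col 1 of R) = (-0.9659,-0.2588,-0.0000)
R[0][1] = -0.9659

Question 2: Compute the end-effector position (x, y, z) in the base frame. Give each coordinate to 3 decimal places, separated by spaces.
after link 1: o_1 = (3.4641, -2.0000, 4.0000)
after link 2: o_2 = (1.7321, -1.0000, 7.0000)
after link 3: o_3 = (0.8660, -0.5000, 7.0000)
after link 4: o_4 = (2.8660, 2.9641, 3.0000)
after link 5: o_5 = (3.3837, 1.0322, 3.0000)

3.384 1.032 3.000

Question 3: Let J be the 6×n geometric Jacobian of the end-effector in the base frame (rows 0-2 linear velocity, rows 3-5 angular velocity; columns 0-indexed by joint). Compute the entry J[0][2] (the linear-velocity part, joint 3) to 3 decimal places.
-3.464

axis z_2 = (0.5000,0.8660,0.0000); lever o_n−o_2 = (1.6516,2.0322,-4.0000)
cross product → J_v[:, 2] = (-3.4641,2.0000,-0.4142)
J_ω[:, 2] = z_2
entry J[0][2] = -3.4641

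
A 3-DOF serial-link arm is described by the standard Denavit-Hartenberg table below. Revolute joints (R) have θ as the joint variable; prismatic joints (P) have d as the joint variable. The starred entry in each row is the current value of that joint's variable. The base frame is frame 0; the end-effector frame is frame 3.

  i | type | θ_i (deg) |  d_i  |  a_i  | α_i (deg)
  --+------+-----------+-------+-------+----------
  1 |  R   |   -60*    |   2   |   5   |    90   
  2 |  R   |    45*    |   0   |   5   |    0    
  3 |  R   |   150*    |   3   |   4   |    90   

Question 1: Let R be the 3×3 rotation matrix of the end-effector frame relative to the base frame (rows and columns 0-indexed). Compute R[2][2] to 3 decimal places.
End-effector z-axis (col 2 of R) = (-0.1294,0.2241,0.9659)
R[2][2] = 0.9659

0.966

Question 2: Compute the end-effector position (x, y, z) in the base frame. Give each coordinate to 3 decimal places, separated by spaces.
after link 1: o_1 = (2.5000, -4.3301, 2.0000)
after link 2: o_2 = (4.2678, -7.3920, 5.5355)
after link 3: o_3 = (-0.2622, -5.5459, 4.5003)

-0.262 -5.546 4.500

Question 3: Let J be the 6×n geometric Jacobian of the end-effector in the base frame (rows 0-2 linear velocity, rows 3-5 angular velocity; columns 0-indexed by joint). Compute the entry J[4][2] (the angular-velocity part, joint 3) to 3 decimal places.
axis z_2 = (-0.8660,-0.5000,0.0000); lever o_n−o_2 = (-4.5299,1.8461,-1.0353)
cross product → J_v[:, 2] = (0.5176,-0.8966,-3.8637)
J_ω[:, 2] = z_2
entry J[4][2] = -0.5000

-0.500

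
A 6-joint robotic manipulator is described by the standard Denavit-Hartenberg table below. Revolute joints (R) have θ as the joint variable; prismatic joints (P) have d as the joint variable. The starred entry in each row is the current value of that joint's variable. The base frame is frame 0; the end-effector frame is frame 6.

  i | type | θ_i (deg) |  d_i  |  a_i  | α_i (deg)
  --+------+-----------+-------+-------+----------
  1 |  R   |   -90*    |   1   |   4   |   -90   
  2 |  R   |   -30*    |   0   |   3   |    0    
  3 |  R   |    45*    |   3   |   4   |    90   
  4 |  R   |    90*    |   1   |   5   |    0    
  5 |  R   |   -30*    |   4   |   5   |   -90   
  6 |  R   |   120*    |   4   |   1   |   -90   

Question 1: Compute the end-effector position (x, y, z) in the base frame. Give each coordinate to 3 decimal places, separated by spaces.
13.897 -10.359 5.772

after link 1: o_1 = (0.0000, -4.0000, 1.0000)
after link 2: o_2 = (0.0000, -6.5981, 2.5000)
after link 3: o_3 = (3.0000, -10.4618, 1.4647)
after link 4: o_4 = (8.0000, -10.7206, 2.4306)
after link 5: o_5 = (12.3301, -14.1707, 5.6473)
after link 6: o_6 = (13.8971, -10.3590, 5.7721)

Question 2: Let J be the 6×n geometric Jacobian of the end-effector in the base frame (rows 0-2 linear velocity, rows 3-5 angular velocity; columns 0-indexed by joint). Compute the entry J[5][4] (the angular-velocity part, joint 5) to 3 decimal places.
axis z_4 = (0.0000,-0.2588,0.9659); lever o_n−o_4 = (5.8971,0.3616,3.3414)
cross product → J_v[:, 4] = (-1.2141,5.6962,1.5263)
J_ω[:, 4] = z_4
entry J[5][4] = 0.9659

0.966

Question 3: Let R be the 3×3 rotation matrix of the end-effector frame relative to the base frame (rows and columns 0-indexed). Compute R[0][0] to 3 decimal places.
-0.433

End-effector x-axis (col 0 of R) = (-0.4330,0.4656,-0.7718)
R[0][0] = -0.4330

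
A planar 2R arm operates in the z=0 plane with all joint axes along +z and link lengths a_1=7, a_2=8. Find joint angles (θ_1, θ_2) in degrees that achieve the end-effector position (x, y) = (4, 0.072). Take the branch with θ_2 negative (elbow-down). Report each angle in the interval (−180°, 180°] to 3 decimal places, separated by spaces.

cos θ_2 = (16.0052−7²−8²)/(2·7·8) = -0.8660; θ_2 = -150.0000° (elbow-down)
β = atan2(0.0720,4.0000) = 1.0312°; ψ = atan2(-4.0000,0.0718) = -88.9717°
θ_1 = β − ψ = 90.0029°

90.003 -150.000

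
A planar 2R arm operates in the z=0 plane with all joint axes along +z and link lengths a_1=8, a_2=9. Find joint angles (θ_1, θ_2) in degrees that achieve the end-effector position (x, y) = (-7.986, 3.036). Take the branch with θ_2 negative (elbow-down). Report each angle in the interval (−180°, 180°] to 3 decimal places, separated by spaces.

-134.996 -120.003

cos θ_2 = (72.9935−8²−9²)/(2·8·9) = -0.5000; θ_2 = -120.0030° (elbow-down)
β = atan2(3.0360,-7.9860) = 159.1849°; ψ = atan2(-7.7940,3.4996) = -65.8194°
θ_1 = β − ψ = 225.0043°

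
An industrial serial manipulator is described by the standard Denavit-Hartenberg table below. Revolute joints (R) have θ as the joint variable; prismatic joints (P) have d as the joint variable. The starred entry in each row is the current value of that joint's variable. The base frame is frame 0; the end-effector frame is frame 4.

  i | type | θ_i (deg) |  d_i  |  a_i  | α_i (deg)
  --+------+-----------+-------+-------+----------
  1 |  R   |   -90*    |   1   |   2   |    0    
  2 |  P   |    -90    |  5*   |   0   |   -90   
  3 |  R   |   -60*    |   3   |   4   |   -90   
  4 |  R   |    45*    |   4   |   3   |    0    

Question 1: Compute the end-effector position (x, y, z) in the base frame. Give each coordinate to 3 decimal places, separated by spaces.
after link 1: o_1 = (0.0000, -2.0000, 1.0000)
after link 2: o_2 = (0.0000, -2.0000, 6.0000)
after link 3: o_3 = (-2.0000, -5.0000, 9.4641)
after link 4: o_4 = (-6.5248, -2.8787, 9.3012)

-6.525 -2.879 9.301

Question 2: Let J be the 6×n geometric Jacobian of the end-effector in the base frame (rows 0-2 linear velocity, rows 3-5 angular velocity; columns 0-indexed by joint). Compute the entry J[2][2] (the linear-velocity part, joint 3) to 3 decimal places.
-6.525

axis z_2 = (0.0000,-1.0000,0.0000); lever o_n−o_2 = (-6.5248,-0.8787,3.3012)
cross product → J_v[:, 2] = (-3.3012,-0.0000,-6.5248)
J_ω[:, 2] = z_2
entry J[2][2] = -6.5248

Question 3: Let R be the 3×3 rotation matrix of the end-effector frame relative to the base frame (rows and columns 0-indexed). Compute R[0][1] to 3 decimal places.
0.354

End-effector y-axis (col 1 of R) = (0.3536,0.7071,-0.6124)
R[0][1] = 0.3536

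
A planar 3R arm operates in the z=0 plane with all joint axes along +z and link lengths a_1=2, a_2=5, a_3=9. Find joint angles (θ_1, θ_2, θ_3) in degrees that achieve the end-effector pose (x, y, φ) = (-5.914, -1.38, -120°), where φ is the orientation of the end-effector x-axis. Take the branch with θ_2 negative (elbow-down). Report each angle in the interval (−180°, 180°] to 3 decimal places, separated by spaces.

wrist centre = target − a_3·(cos φ, sin φ) = (-1.4140, 6.4142)
cos θ_2 = (43.1417−2²−5²)/(2·2·5) = 0.7071; θ_2 = -45.0017° (elbow-down)
β = atan2(6.4142,-1.4140) = 102.4319°; ψ = atan2(-3.5356,5.5354) = -32.5675°
θ_1 = β − ψ = 134.9994°
θ_3 = φ − θ_1 − θ_2 = 150.0023° (wrapped to (-180°,180°])

134.999 -45.002 150.002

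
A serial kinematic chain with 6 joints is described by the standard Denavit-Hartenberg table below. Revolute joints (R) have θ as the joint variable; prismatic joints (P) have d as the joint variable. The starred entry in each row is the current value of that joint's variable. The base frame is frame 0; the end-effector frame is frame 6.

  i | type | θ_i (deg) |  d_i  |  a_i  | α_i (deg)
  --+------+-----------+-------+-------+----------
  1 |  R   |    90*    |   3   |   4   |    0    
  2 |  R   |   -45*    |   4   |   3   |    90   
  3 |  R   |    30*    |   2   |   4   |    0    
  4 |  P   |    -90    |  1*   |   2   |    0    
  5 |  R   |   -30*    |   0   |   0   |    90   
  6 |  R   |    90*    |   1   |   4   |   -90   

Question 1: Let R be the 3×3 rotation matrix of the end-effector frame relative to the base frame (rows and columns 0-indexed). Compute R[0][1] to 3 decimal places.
End-effector y-axis (col 1 of R) = (0.7071,0.7071,0.0000)
R[0][1] = 0.7071

0.707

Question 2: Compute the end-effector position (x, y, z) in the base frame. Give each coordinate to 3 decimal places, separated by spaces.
9.521 3.621 7.268

after link 1: o_1 = (0.0000, 4.0000, 3.0000)
after link 2: o_2 = (2.1213, 6.1213, 7.0000)
after link 3: o_3 = (5.9850, 7.1566, 9.0000)
after link 4: o_4 = (7.3992, 7.1566, 7.2679)
after link 5: o_5 = (7.3992, 7.1566, 7.2679)
after link 6: o_6 = (9.5206, 3.6211, 7.2679)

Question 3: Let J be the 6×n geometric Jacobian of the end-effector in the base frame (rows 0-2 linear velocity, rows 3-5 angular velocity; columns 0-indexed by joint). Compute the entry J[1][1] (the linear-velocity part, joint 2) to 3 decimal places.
9.521

axis z_1 = (0.0000,0.0000,1.0000); lever o_n−o_1 = (9.5206,-0.3789,4.2679)
cross product → J_v[:, 1] = (0.3789,9.5206,-0.0000)
J_ω[:, 1] = z_1
entry J[1][1] = 9.5206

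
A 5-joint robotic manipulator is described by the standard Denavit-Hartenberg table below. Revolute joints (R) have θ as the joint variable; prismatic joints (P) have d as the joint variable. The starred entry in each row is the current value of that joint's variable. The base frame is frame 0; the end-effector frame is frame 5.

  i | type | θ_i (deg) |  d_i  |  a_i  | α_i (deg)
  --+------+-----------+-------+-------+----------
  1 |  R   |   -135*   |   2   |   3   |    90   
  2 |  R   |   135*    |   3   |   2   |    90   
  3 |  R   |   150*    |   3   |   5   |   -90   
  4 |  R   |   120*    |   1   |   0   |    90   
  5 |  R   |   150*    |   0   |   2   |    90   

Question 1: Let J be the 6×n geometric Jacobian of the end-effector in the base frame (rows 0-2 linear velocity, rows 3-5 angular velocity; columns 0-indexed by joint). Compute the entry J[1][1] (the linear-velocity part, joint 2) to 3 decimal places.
0.210

axis z_1 = (-0.7071,0.7071,0.0000); lever o_n−o_1 = (-7.2606,-1.3195,0.2969)
cross product → J_v[:, 1] = (0.2099,0.2099,6.0671)
J_ω[:, 1] = z_1
entry J[1][1] = 0.2099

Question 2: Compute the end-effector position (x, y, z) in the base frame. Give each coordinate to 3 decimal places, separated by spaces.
-9.382 -3.441 2.297

after link 1: o_1 = (-2.1213, -2.1213, 2.0000)
after link 2: o_2 = (-3.2426, 1.0000, 3.4142)
after link 3: o_3 = (-8.6755, -0.8973, 2.4737)
after link 4: o_4 = (-8.3131, -1.7597, 2.1201)
after link 5: o_5 = (-9.3819, -3.4409, 2.2969)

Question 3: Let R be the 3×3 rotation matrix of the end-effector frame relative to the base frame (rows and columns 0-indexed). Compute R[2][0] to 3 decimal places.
0.088

End-effector x-axis (col 0 of R) = (-0.5344,-0.8406,0.0884)
R[2][0] = 0.0884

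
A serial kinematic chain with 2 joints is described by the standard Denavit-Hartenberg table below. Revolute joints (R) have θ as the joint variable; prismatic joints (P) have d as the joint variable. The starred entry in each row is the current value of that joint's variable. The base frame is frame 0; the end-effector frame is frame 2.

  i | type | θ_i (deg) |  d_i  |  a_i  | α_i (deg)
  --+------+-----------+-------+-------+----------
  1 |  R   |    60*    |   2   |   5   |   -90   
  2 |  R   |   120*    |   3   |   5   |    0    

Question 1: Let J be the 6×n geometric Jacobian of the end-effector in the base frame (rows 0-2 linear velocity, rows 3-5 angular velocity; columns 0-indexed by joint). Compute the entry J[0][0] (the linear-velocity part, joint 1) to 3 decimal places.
axis z_0 = ẑ; lever o_n−o_0 = (-1.3481,3.6651,-2.3301)
cross product → J_v[:, 0] = (-3.6651,-1.3481,0.0000)
J_ω[:, 0] = z_0
entry J[0][0] = -3.6651

-3.665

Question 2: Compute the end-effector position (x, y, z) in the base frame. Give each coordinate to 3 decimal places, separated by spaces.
-1.348 3.665 -2.330

after link 1: o_1 = (2.5000, 4.3301, 2.0000)
after link 2: o_2 = (-1.3481, 3.6651, -2.3301)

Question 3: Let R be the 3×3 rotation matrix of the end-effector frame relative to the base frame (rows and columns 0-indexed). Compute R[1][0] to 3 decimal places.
End-effector x-axis (col 0 of R) = (-0.2500,-0.4330,-0.8660)
R[1][0] = -0.4330

-0.433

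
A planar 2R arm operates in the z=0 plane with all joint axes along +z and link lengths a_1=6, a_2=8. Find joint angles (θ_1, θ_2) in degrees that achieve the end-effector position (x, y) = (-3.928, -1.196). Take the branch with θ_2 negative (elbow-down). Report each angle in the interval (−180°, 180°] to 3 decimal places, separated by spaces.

cos θ_2 = (16.8596−6²−8²)/(2·6·8) = -0.8660; θ_2 = -150.0023° (elbow-down)
β = atan2(-1.1960,-3.9280) = -163.0655°; ψ = atan2(-3.9997,-0.9284) = -103.0674°
θ_1 = β − ψ = -59.9981°

-59.998 -150.002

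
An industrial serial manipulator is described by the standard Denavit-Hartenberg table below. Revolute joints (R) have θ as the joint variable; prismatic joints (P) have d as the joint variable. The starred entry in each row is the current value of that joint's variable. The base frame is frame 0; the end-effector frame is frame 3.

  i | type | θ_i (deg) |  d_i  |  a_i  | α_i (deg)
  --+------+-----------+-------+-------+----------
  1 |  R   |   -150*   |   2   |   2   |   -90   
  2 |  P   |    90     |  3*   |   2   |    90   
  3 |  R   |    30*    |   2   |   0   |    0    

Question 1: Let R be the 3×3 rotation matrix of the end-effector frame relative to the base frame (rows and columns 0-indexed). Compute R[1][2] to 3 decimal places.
-0.500

End-effector z-axis (col 2 of R) = (-0.8660,-0.5000,0.0000)
R[1][2] = -0.5000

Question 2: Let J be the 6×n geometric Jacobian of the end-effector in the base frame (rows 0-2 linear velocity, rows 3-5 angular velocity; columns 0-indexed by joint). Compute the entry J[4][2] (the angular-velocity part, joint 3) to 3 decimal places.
-0.500

axis z_2 = (-0.8660,-0.5000,0.0000); lever o_n−o_2 = (-1.7321,-1.0000,0.0000)
cross product → J_v[:, 2] = (0.0000,-0.0000,0.0000)
J_ω[:, 2] = z_2
entry J[4][2] = -0.5000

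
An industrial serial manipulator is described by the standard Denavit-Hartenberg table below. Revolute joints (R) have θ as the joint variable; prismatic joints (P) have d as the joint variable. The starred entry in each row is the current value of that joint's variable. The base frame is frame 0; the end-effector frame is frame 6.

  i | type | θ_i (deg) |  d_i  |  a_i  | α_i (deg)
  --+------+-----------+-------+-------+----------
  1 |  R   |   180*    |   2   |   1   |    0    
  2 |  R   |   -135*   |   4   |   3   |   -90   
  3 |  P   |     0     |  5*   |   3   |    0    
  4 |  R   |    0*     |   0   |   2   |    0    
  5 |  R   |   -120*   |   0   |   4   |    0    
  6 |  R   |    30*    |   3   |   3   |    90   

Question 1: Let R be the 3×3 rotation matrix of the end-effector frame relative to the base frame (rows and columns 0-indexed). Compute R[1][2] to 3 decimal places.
End-effector z-axis (col 2 of R) = (-0.7071,-0.7071,0.0000)
R[1][2] = -0.7071

-0.707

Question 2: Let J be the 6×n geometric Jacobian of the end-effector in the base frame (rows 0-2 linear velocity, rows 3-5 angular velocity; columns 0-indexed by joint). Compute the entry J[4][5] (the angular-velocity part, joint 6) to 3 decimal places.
0.707

axis z_5 = (-0.7071,0.7071,0.0000); lever o_n−o_5 = (-2.1213,2.1213,3.0000)
cross product → J_v[:, 5] = (2.1213,2.1213,-0.0000)
J_ω[:, 5] = z_5
entry J[4][5] = 0.7071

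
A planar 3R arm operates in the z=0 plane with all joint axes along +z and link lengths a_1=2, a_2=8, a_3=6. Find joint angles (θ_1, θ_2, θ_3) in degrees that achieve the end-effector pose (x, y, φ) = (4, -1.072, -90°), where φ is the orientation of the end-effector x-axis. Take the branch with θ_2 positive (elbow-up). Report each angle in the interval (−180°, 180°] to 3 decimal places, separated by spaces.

wrist centre = target − a_3·(cos φ, sin φ) = (4.0000, 4.9280)
cos θ_2 = (40.2852−2²−8²)/(2·2·8) = -0.8661; θ_2 = 150.0072° (elbow-up)
β = atan2(4.9280,4.0000) = 50.9342°; ψ = atan2(3.9991,-4.9287) = 140.9443°
θ_1 = β − ψ = -90.0101°
θ_3 = φ − θ_1 − θ_2 = -149.9971° (wrapped to (-180°,180°])

-90.010 150.007 -149.997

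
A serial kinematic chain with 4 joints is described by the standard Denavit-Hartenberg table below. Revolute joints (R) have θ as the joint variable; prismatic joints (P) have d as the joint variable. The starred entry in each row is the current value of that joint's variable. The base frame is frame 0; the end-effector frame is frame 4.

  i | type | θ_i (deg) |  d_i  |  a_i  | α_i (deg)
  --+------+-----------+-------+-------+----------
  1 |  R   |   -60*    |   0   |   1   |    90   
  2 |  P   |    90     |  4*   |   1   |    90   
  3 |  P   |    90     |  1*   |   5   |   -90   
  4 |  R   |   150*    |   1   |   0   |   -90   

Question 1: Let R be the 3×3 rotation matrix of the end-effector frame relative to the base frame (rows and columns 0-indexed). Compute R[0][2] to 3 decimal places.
0.866

End-effector z-axis (col 2 of R) = (0.8660,-0.5000,-0.0000)
R[0][2] = 0.8660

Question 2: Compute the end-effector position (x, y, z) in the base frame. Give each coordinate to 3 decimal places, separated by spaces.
after link 1: o_1 = (0.5000, -0.8660, 0.0000)
after link 2: o_2 = (-2.9641, -2.8660, 1.0000)
after link 3: o_3 = (-6.7942, -6.2321, 1.0000)
after link 4: o_4 = (-6.7942, -6.2321, 0.0000)

-6.794 -6.232 0.000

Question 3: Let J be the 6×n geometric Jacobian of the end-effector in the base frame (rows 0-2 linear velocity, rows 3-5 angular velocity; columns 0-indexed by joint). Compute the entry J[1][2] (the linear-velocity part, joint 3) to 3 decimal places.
-0.866

prismatic axis z_2 = (0.5000,-0.8660,-0.0000)
J_v[:, 2] = z_2; J_ω[:, 2] = (0,0,0)
entry J[1][2] = -0.8660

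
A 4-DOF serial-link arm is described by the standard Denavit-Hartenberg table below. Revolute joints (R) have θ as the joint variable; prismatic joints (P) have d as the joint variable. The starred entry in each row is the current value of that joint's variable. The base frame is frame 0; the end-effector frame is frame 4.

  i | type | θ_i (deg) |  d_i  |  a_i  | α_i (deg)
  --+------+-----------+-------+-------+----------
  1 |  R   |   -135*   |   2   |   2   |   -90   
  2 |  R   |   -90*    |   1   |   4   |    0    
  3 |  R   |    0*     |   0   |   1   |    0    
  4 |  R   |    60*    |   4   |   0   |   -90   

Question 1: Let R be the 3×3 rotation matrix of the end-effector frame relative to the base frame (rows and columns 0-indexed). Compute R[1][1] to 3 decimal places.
End-effector y-axis (col 1 of R) = (-0.7071,0.7071,-0.0000)
R[1][1] = 0.7071

0.707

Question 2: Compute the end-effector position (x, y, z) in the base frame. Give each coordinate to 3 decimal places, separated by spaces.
2.121 -4.950 7.000

after link 1: o_1 = (-1.4142, -1.4142, 2.0000)
after link 2: o_2 = (-0.7071, -2.1213, 6.0000)
after link 3: o_3 = (-0.7071, -2.1213, 7.0000)
after link 4: o_4 = (2.1213, -4.9497, 7.0000)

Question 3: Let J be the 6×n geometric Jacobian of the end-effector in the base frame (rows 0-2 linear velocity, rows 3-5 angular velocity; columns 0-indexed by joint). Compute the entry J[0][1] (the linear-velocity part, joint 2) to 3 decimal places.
axis z_1 = (0.7071,-0.7071,0.0000); lever o_n−o_1 = (3.5355,-3.5355,5.0000)
cross product → J_v[:, 1] = (-3.5355,-3.5355,-0.0000)
J_ω[:, 1] = z_1
entry J[0][1] = -3.5355

-3.536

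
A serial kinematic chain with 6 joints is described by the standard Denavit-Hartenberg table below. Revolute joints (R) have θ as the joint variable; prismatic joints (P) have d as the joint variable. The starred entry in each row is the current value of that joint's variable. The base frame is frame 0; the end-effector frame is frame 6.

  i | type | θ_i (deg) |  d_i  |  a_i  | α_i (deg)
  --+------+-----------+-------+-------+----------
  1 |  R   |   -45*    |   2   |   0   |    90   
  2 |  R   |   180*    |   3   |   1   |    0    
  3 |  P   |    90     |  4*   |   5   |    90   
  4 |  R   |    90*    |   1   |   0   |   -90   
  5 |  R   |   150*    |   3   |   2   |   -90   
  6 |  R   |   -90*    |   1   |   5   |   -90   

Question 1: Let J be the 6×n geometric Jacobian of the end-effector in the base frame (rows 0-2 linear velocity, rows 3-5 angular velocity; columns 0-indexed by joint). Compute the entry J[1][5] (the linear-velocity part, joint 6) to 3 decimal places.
1.294

axis z_5 = (-0.2588,0.9659,0.0000); lever o_n−o_5 = (-0.2588,0.9659,5.0000)
cross product → J_v[:, 5] = (4.8296,1.2941,-0.0000)
J_ω[:, 5] = z_5
entry J[1][5] = 1.2941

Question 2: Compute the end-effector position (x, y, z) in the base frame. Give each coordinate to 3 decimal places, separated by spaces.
-4.691 -2.052 5.000

after link 1: o_1 = (0.0000, 0.0000, 2.0000)
after link 2: o_2 = (-2.8284, -1.4142, 2.0000)
after link 3: o_3 = (-5.6569, -4.2426, -3.0000)
after link 4: o_4 = (-6.3640, -3.5355, -3.0000)
after link 5: o_5 = (-4.4321, -3.0179, 0.0000)
after link 6: o_6 = (-4.6909, -2.0520, 5.0000)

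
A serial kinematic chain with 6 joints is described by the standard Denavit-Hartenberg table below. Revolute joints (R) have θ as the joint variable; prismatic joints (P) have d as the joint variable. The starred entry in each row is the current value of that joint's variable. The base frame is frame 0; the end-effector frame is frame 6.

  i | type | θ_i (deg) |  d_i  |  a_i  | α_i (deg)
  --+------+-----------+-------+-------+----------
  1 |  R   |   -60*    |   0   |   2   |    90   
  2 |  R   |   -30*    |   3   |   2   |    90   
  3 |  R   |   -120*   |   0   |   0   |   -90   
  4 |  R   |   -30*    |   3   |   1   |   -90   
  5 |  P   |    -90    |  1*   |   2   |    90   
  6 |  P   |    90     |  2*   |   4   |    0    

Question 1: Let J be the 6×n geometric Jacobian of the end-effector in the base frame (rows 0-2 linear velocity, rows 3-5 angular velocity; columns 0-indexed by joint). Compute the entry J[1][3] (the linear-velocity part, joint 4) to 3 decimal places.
-4.610

axis z_3 = (0.8080,-0.3995,-0.4330); lever o_n−o_3 = (6.1193,-2.7688,2.4264)
cross product → J_v[:, 3] = (-2.1683,-4.6103,0.2075)
J_ω[:, 3] = z_3
entry J[1][3] = -4.6103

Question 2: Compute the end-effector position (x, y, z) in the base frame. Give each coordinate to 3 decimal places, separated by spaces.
5.387 -7.501 1.426

after link 1: o_1 = (1.0000, -1.7321, 0.0000)
after link 2: o_2 = (-0.7321, -4.7321, -1.0000)
after link 3: o_3 = (-0.7321, -4.7321, -1.0000)
after link 4: o_4 = (2.0290, -5.0143, -2.5155)
after link 5: o_5 = (4.1283, -5.7844, -2.5066)
after link 6: o_6 = (5.3873, -7.5009, 1.4264)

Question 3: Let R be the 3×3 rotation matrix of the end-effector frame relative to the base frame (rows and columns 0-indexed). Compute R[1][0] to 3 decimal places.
0.029

End-effector x-axis (col 0 of R) = (0.4833,0.0290,0.8750)
R[1][0] = 0.0290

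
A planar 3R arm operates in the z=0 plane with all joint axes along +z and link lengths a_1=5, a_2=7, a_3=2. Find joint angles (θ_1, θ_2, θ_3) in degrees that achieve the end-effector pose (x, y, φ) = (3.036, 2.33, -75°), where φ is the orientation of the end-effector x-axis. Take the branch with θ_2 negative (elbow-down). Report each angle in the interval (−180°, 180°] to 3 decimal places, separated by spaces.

wrist centre = target − a_3·(cos φ, sin φ) = (2.5184, 4.2619)
cos θ_2 = (24.5055−5²−7²)/(2·5·7) = -0.7071; θ_2 = -134.9965° (elbow-down)
β = atan2(4.2619,2.5184) = 59.4208°; ψ = atan2(-4.9500,0.0506) = -89.4149°
θ_1 = β − ψ = 148.8357°
θ_3 = φ − θ_1 − θ_2 = -88.8392° (wrapped to (-180°,180°])

148.836 -134.997 -88.839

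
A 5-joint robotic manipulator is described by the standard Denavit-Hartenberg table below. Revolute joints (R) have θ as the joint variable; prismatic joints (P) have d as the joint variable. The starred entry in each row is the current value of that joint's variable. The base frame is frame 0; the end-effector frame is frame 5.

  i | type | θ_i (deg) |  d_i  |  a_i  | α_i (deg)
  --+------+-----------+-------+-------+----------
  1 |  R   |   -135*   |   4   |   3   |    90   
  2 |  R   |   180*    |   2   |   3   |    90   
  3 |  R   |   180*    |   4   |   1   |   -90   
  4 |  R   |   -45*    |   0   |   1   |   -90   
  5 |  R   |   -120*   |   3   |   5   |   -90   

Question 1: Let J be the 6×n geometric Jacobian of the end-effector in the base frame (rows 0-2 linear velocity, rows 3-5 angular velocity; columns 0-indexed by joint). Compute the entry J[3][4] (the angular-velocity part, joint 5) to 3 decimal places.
axis z_4 = (-0.5000,-0.5000,-0.7071); lever o_n−o_4 = (2.8119,-3.3119,-3.8891)
cross product → J_v[:, 4] = (-0.3973,-3.9328,3.0619)
J_ω[:, 4] = z_4
entry J[3][4] = -0.5000

-0.500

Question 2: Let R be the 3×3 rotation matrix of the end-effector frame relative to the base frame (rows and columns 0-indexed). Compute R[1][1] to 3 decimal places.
0.500

End-effector y-axis (col 1 of R) = (0.5000,0.5000,0.7071)
R[1][1] = 0.5000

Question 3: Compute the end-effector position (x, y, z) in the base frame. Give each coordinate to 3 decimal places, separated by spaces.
after link 1: o_1 = (-2.1213, -2.1213, 4.0000)
after link 2: o_2 = (-1.4142, 1.4142, 4.0000)
after link 3: o_3 = (-2.1213, 0.7071, 8.0000)
after link 4: o_4 = (-2.6213, 0.2071, 8.7071)
after link 5: o_5 = (0.1905, -3.1048, 4.8180)

0.191 -3.105 4.818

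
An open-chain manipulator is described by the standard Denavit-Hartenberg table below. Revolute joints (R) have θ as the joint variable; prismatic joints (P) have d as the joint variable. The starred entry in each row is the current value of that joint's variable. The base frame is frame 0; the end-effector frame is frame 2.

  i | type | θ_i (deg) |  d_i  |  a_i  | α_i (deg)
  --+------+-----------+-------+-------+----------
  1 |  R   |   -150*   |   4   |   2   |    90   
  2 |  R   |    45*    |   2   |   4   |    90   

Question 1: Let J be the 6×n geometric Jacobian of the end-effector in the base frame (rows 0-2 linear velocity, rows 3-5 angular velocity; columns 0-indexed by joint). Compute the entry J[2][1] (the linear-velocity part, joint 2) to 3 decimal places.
2.828

axis z_1 = (-0.5000,0.8660,0.0000); lever o_n−o_1 = (-3.4495,0.3178,2.8284)
cross product → J_v[:, 1] = (2.4495,1.4142,2.8284)
J_ω[:, 1] = z_1
entry J[2][1] = 2.8284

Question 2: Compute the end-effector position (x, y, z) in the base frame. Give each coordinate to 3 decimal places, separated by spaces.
after link 1: o_1 = (-1.7321, -1.0000, 4.0000)
after link 2: o_2 = (-5.1815, -0.6822, 6.8284)

-5.182 -0.682 6.828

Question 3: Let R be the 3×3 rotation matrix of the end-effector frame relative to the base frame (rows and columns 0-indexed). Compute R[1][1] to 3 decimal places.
0.866

End-effector y-axis (col 1 of R) = (-0.5000,0.8660,0.0000)
R[1][1] = 0.8660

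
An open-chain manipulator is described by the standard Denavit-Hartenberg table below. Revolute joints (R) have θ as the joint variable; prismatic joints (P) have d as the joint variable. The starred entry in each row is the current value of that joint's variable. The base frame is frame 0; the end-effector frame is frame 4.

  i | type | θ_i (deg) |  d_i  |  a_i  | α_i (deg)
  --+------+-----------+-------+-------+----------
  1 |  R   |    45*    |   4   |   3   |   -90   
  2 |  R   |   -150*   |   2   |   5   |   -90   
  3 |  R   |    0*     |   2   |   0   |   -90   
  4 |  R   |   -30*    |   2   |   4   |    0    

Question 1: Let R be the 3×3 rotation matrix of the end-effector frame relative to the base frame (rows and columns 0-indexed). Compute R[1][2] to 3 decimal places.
End-effector z-axis (col 2 of R) = (0.7071,-0.7071,0.0000)
R[1][2] = -0.7071

-0.707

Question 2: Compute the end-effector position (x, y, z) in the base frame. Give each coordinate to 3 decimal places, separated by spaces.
after link 1: o_1 = (2.1213, 2.1213, 4.0000)
after link 2: o_2 = (-2.3548, 0.4737, 6.5000)
after link 3: o_3 = (-1.6476, 1.1808, 8.2321)
after link 4: o_4 = (-1.6476, -1.6476, 11.6962)

-1.648 -1.648 11.696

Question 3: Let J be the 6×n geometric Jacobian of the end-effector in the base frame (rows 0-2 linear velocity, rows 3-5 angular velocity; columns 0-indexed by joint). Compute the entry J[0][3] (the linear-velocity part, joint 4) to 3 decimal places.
axis z_3 = (0.7071,-0.7071,0.0000); lever o_n−o_3 = (-0.0000,-2.8284,3.4641)
cross product → J_v[:, 3] = (-2.4495,-2.4495,-2.0000)
J_ω[:, 3] = z_3
entry J[0][3] = -2.4495

-2.449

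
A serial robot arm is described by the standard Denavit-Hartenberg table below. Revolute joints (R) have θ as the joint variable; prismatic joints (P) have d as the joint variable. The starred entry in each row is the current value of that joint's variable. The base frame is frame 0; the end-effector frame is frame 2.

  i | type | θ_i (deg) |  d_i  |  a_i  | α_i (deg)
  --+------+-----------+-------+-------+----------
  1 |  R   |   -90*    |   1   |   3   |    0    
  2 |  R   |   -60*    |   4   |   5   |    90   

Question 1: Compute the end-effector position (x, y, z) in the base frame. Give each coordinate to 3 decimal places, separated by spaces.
-4.330 -5.500 5.000

after link 1: o_1 = (0.0000, -3.0000, 1.0000)
after link 2: o_2 = (-4.3301, -5.5000, 5.0000)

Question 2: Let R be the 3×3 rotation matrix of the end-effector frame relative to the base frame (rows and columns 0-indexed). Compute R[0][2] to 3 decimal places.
-0.500

End-effector z-axis (col 2 of R) = (-0.5000,0.8660,0.0000)
R[0][2] = -0.5000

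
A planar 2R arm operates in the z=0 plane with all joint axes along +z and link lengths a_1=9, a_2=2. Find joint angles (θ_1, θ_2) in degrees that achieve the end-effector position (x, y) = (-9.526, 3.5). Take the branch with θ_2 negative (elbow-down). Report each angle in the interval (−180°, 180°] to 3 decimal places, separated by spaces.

169.654 -60.010

cos θ_2 = (102.9947−9²−2²)/(2·9·2) = 0.4999; θ_2 = -60.0098° (elbow-down)
β = atan2(3.5000,-9.5260) = 159.8259°; ψ = atan2(-1.7322,9.9997) = -9.8277°
θ_1 = β − ψ = 169.6536°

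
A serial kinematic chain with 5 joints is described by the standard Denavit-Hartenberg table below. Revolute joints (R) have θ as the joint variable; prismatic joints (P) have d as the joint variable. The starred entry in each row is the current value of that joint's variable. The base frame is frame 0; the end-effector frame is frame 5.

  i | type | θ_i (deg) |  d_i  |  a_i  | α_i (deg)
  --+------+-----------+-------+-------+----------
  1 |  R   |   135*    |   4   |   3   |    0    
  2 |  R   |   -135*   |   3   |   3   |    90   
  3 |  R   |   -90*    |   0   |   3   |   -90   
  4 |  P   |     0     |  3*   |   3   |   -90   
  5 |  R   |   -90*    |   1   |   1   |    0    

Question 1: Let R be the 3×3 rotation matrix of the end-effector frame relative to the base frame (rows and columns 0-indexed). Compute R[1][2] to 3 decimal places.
1.000

End-effector z-axis (col 2 of R) = (0.0000,1.0000,-0.0000)
R[1][2] = 1.0000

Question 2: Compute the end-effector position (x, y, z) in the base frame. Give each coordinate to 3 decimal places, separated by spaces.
after link 1: o_1 = (-2.1213, 2.1213, 4.0000)
after link 2: o_2 = (0.8787, 2.1213, 7.0000)
after link 3: o_3 = (0.8787, 2.1213, 4.0000)
after link 4: o_4 = (3.8787, 2.1213, 1.0000)
after link 5: o_5 = (4.8787, 3.1213, 1.0000)

4.879 3.121 1.000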